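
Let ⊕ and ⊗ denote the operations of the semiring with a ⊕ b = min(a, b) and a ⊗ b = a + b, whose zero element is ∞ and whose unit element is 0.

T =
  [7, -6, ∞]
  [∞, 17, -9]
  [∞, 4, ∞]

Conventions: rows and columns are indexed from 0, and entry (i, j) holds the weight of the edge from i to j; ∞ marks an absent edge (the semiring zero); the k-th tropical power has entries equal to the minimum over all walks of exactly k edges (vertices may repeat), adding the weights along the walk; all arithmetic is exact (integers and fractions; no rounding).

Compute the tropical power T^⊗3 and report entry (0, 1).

T^⊗2:
  [14, 1, -15]
  [∞, -5, 8]
  [∞, 21, -5]
T^⊗3:
  [21, -11, -8]
  [∞, 12, -14]
  [∞, -1, 12]
Key observation: the optimum is the walk 0->1->2->1, with weight (-6) + (-9) + 4 = -11.
Optimal value attained by: walk 0->1->2->1.
Answer: (T^⊗3)[0][1] = -11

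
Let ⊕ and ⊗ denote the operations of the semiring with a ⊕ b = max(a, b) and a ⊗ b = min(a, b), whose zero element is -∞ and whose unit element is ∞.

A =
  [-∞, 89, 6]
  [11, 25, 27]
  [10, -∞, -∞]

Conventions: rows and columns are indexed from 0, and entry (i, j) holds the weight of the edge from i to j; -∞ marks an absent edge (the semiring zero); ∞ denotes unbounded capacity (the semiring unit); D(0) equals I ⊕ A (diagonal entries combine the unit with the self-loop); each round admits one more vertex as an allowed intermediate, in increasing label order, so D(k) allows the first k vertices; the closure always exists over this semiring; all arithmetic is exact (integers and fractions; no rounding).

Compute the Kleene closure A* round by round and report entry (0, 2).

D(0):
  [∞, 89, 6]
  [11, ∞, 27]
  [10, -∞, ∞]
D(1):
  [∞, 89, 6]
  [11, ∞, 27]
  [10, 10, ∞]
D(2):
  [∞, 89, 27]
  [11, ∞, 27]
  [10, 10, ∞]
D(3):
  [∞, 89, 27]
  [11, ∞, 27]
  [10, 10, ∞]
Answer: A*[0][2] = 27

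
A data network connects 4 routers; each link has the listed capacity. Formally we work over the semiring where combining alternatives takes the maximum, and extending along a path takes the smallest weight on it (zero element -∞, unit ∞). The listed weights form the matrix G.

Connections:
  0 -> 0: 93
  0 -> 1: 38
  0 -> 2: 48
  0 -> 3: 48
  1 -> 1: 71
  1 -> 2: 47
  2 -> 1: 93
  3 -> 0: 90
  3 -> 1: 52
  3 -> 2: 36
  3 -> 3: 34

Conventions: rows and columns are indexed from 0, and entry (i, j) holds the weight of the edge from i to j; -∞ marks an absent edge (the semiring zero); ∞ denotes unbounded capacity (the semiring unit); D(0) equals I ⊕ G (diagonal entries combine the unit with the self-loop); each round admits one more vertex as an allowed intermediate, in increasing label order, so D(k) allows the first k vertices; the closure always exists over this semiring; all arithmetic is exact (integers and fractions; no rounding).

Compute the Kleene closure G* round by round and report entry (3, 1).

D(0):
  [∞, 38, 48, 48]
  [-∞, ∞, 47, -∞]
  [-∞, 93, ∞, -∞]
  [90, 52, 36, ∞]
D(1):
  [∞, 38, 48, 48]
  [-∞, ∞, 47, -∞]
  [-∞, 93, ∞, -∞]
  [90, 52, 48, ∞]
D(2):
  [∞, 38, 48, 48]
  [-∞, ∞, 47, -∞]
  [-∞, 93, ∞, -∞]
  [90, 52, 48, ∞]
D(3):
  [∞, 48, 48, 48]
  [-∞, ∞, 47, -∞]
  [-∞, 93, ∞, -∞]
  [90, 52, 48, ∞]
D(4):
  [∞, 48, 48, 48]
  [-∞, ∞, 47, -∞]
  [-∞, 93, ∞, -∞]
  [90, 52, 48, ∞]
Answer: G*[3][1] = 52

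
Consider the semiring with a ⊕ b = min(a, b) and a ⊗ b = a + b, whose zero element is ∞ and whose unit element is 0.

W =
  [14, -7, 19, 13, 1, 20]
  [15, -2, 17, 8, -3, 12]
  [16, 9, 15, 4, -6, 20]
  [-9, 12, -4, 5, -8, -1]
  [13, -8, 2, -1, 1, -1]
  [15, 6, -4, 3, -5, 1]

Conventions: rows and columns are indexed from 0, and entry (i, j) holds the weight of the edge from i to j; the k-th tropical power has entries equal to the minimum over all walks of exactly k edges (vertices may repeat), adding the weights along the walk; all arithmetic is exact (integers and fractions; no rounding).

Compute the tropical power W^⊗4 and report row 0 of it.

W^⊗2:
  [4, -9, 3, 0, -10, 0]
  [-1, -11, -1, -4, -5, -4]
  [-5, -14, -4, -7, -5, -7]
  [-4, -16, -6, -9, -10, -9]
  [-10, -10, -5, 0, -11, -2]
  [-6, -13, -3, -6, -10, -6]
W^⊗3:
  [-9, -18, -8, -11, -12, -11]
  [-13, -13, -8, -6, -14, -6]
  [-16, -16, -11, -6, -17, -8]
  [-18, -18, -13, -11, -19, -11]
  [-9, -19, -9, -12, -13, -12]
  [-15, -18, -10, -11, -16, -11]
W^⊗4:
  [-20, -20, -15, -13, -21, -13]
  [-15, -22, -12, -15, -16, -15]
  [-15, -25, -15, -18, -19, -18]
  [-20, -27, -17, -20, -21, -20]
  [-21, -21, -16, -14, -22, -14]
  [-20, -24, -15, -17, -21, -17]
Answer: row 0 of W^⊗4 = [-20, -20, -15, -13, -21, -13]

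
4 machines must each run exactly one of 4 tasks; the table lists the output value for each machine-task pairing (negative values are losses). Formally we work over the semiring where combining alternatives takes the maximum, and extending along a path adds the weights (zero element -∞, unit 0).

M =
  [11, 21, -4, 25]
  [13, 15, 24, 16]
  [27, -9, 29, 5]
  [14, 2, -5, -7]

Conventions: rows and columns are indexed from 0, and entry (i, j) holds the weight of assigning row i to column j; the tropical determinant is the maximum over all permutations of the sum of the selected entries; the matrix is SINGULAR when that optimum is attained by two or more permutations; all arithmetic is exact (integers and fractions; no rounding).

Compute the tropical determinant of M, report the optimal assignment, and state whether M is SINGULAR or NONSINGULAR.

σ = (0, 1, 2, 3): 11 + 15 + 29 + (-7) = 48
σ = (0, 1, 3, 2): 11 + 15 + 5 + (-5) = 26
σ = (0, 2, 1, 3): 11 + 24 + (-9) + (-7) = 19
σ = (0, 2, 3, 1): 11 + 24 + 5 + 2 = 42
σ = (0, 3, 1, 2): 11 + 16 + (-9) + (-5) = 13
σ = (0, 3, 2, 1): 11 + 16 + 29 + 2 = 58
σ = (1, 0, 2, 3): 21 + 13 + 29 + (-7) = 56
σ = (1, 0, 3, 2): 21 + 13 + 5 + (-5) = 34
σ = (1, 2, 0, 3): 21 + 24 + 27 + (-7) = 65
σ = (1, 2, 3, 0): 21 + 24 + 5 + 14 = 64
σ = (1, 3, 0, 2): 21 + 16 + 27 + (-5) = 59
σ = (1, 3, 2, 0): 21 + 16 + 29 + 14 = 80
σ = (2, 0, 1, 3): (-4) + 13 + (-9) + (-7) = -7
σ = (2, 0, 3, 1): (-4) + 13 + 5 + 2 = 16
σ = (2, 1, 0, 3): (-4) + 15 + 27 + (-7) = 31
σ = (2, 1, 3, 0): (-4) + 15 + 5 + 14 = 30
σ = (2, 3, 0, 1): (-4) + 16 + 27 + 2 = 41
σ = (2, 3, 1, 0): (-4) + 16 + (-9) + 14 = 17
σ = (3, 0, 1, 2): 25 + 13 + (-9) + (-5) = 24
σ = (3, 0, 2, 1): 25 + 13 + 29 + 2 = 69
σ = (3, 1, 0, 2): 25 + 15 + 27 + (-5) = 62
σ = (3, 1, 2, 0): 25 + 15 + 29 + 14 = 83
σ = (3, 2, 0, 1): 25 + 24 + 27 + 2 = 78
σ = (3, 2, 1, 0): 25 + 24 + (-9) + 14 = 54
Optimal value attained by: σ = (3, 1, 2, 0).
Answer: det⊕(M) = 83; verdict: NONSINGULAR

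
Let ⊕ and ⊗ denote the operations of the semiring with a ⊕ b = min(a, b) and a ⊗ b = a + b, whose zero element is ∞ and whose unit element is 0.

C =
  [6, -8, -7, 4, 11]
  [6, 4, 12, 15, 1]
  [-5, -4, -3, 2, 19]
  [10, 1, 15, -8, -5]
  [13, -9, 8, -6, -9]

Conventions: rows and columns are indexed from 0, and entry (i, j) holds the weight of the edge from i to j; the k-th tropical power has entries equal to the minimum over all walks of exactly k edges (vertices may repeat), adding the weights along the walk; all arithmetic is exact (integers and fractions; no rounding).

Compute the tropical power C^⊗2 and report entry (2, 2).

C^⊗2:
  [-12, -11, -10, -5, -7]
  [7, -8, -1, -5, -8]
  [-8, -13, -12, -6, -3]
  [2, -14, 3, -16, -14]
  [-3, -18, -1, -15, -18]
Key observation: the optimum is the walk 2->0->2, with weight (-5) + (-7) = -12.
Optimal value attained by: walk 2->0->2.
Answer: (C^⊗2)[2][2] = -12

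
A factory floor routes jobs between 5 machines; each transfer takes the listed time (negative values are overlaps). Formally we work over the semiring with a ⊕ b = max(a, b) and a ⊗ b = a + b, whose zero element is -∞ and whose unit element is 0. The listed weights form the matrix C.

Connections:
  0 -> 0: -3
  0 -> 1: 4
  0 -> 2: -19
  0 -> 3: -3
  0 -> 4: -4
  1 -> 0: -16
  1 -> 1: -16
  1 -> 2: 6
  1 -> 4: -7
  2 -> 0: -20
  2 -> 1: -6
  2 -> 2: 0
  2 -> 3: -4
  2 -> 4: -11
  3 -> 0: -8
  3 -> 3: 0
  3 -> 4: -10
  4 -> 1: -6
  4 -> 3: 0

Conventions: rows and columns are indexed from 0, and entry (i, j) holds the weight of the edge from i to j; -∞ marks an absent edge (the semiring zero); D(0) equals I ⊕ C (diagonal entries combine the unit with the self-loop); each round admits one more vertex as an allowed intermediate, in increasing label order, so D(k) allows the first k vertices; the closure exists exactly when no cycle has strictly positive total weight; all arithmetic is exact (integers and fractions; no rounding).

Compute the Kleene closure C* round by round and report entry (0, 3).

D(0):
  [0, 4, -19, -3, -4]
  [-16, 0, 6, -∞, -7]
  [-20, -6, 0, -4, -11]
  [-8, -∞, -∞, 0, -10]
  [-∞, -6, -∞, 0, 0]
D(1):
  [0, 4, -19, -3, -4]
  [-16, 0, 6, -19, -7]
  [-20, -6, 0, -4, -11]
  [-8, -4, -27, 0, -10]
  [-∞, -6, -∞, 0, 0]
D(2):
  [0, 4, 10, -3, -3]
  [-16, 0, 6, -19, -7]
  [-20, -6, 0, -4, -11]
  [-8, -4, 2, 0, -10]
  [-22, -6, 0, 0, 0]
D(3):
  [0, 4, 10, 6, -1]
  [-14, 0, 6, 2, -5]
  [-20, -6, 0, -4, -11]
  [-8, -4, 2, 0, -9]
  [-20, -6, 0, 0, 0]
D(4):
  [0, 4, 10, 6, -1]
  [-6, 0, 6, 2, -5]
  [-12, -6, 0, -4, -11]
  [-8, -4, 2, 0, -9]
  [-8, -4, 2, 0, 0]
D(5):
  [0, 4, 10, 6, -1]
  [-6, 0, 6, 2, -5]
  [-12, -6, 0, -4, -11]
  [-8, -4, 2, 0, -9]
  [-8, -4, 2, 0, 0]
Answer: C*[0][3] = 6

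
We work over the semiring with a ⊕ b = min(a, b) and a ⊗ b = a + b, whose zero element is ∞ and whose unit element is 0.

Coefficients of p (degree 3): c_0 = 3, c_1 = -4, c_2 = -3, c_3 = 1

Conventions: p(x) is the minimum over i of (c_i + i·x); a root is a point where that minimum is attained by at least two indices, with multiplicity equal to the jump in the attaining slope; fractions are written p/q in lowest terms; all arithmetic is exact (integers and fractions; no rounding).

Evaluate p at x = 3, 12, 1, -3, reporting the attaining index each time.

p(3) = min(3+0·3=3, -4+1·3=-1, -3+2·3=3, 1+3·3=10) = -1 (attained by i=1)
p(12) = min(3+0·12=3, -4+1·12=8, -3+2·12=21, 1+3·12=37) = 3 (attained by i=0)
p(1) = min(3+0·1=3, -4+1·1=-3, -3+2·1=-1, 1+3·1=4) = -3 (attained by i=1)
p(-3) = min(3+0·(-3)=3, -4+1·(-3)=-7, -3+2·(-3)=-9, 1+3·(-3)=-8) = -9 (attained by i=2)
Answer: p(3) = -1; p(12) = 3; p(1) = -3; p(-3) = -9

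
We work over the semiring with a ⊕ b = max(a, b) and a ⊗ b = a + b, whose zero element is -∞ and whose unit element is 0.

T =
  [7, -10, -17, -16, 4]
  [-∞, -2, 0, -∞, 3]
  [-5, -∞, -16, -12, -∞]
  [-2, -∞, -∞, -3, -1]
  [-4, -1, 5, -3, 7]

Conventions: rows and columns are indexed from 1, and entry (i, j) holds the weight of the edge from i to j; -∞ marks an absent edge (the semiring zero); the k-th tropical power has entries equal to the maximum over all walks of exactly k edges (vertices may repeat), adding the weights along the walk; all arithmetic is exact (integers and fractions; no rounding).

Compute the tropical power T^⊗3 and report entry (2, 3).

T^⊗2:
  [14, 3, 9, 1, 11]
  [-1, 2, 8, 0, 10]
  [2, -15, -22, -15, -1]
  [5, -2, 4, -4, 6]
  [3, 6, 12, 4, 14]
T^⊗3:
  [21, 10, 16, 8, 18]
  [6, 9, 15, 7, 17]
  [9, -2, 4, -4, 6]
  [12, 5, 11, 3, 13]
  [10, 13, 19, 11, 21]
Key observation: the optimum is the walk 2->5->5->3, with weight 3 + 7 + 5 = 15.
Optimal value attained by: walk 2->5->5->3.
Answer: (T^⊗3)[2][3] = 15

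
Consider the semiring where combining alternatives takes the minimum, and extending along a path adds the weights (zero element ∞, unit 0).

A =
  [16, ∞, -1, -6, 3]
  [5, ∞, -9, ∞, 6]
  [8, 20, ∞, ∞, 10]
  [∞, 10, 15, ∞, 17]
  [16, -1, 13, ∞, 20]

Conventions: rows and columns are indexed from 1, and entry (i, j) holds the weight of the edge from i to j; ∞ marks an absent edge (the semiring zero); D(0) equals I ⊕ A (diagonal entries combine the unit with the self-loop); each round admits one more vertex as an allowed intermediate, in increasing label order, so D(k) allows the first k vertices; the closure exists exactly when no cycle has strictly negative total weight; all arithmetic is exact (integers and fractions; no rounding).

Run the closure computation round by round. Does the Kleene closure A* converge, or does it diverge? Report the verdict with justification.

D(0):
  [0, ∞, -1, -6, 3]
  [5, 0, -9, ∞, 6]
  [8, 20, 0, ∞, 10]
  [∞, 10, 15, 0, 17]
  [16, -1, 13, ∞, 0]
D(1):
  [0, ∞, -1, -6, 3]
  [5, 0, -9, -1, 6]
  [8, 20, 0, 2, 10]
  [∞, 10, 15, 0, 17]
  [16, -1, 13, 10, 0]
D(2):
  [0, ∞, -1, -6, 3]
  [5, 0, -9, -1, 6]
  [8, 20, 0, 2, 10]
  [15, 10, 1, 0, 16]
  [4, -1, -10, -2, 0]
D(3):
  [0, 19, -1, -6, 3]
  [-1, 0, -9, -7, 1]
  [8, 20, 0, 2, 10]
  [9, 10, 1, 0, 11]
  [-2, -1, -10, -8, 0]
D(4):
  [0, 4, -5, -6, 3]
  [-1, 0, -9, -7, 1]
  [8, 12, 0, 2, 10]
  [9, 10, 1, 0, 11]
  [-2, -1, -10, -8, 0]
D(5):
  [0, 2, -7, -6, 3]
  [-1, 0, -9, -7, 1]
  [8, 9, 0, 2, 10]
  [9, 10, 1, 0, 11]
  [-2, -1, -10, -8, 0]
Key observation: every diagonal entry stays at the unit through all rounds, so no improving cycle exists.
Answer: CONVERGES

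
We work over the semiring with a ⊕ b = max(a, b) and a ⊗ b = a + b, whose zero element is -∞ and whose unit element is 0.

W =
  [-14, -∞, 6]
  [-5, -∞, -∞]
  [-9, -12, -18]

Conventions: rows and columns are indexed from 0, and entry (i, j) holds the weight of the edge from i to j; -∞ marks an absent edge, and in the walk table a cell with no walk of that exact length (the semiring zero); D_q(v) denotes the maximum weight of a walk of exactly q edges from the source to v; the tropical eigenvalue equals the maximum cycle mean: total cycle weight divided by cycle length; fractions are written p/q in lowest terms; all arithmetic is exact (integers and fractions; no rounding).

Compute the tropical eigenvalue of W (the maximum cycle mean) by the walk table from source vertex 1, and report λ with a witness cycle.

q=0: [-∞, 0, -∞]
q=1: [-5, -∞, -∞]
q=2: [-19, -∞, 1]
q=3: [-8, -11, -13]
Optimal cycle mean attained by: cycle 0->2->0, total 6 + (-9), length 2.
Answer: λ = -3/2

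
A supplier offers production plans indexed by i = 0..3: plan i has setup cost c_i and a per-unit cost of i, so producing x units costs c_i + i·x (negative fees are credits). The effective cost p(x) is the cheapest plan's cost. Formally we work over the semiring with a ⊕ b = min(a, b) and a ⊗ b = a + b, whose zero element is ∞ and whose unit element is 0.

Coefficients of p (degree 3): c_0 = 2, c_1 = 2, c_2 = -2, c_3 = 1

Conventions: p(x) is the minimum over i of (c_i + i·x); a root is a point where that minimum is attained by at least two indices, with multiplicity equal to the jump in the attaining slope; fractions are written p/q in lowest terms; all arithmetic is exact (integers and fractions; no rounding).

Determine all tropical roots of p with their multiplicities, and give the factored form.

hull edge (i=0, c=2) to (i=2, c=-2): slope -2, span 2
hull edge (i=2, c=-2) to (i=3, c=1): slope 3, span 1
Factored form: p(x) = 1 ⊗ (x ⊕ (-3)) ⊗ (x ⊕ 2) ⊗ (x ⊕ 2)
Answer: roots = -3 (mult 1), 2 (mult 2)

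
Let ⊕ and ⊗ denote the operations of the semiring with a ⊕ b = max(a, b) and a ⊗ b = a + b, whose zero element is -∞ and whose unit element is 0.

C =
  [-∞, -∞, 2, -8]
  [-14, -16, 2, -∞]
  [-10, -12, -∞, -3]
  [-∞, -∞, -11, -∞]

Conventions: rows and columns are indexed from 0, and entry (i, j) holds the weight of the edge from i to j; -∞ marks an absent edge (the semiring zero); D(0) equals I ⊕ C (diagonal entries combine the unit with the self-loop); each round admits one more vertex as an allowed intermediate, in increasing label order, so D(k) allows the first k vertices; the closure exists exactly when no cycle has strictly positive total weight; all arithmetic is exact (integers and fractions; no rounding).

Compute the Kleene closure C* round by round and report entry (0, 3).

D(0):
  [0, -∞, 2, -8]
  [-14, 0, 2, -∞]
  [-10, -12, 0, -3]
  [-∞, -∞, -11, 0]
D(1):
  [0, -∞, 2, -8]
  [-14, 0, 2, -22]
  [-10, -12, 0, -3]
  [-∞, -∞, -11, 0]
D(2):
  [0, -∞, 2, -8]
  [-14, 0, 2, -22]
  [-10, -12, 0, -3]
  [-∞, -∞, -11, 0]
D(3):
  [0, -10, 2, -1]
  [-8, 0, 2, -1]
  [-10, -12, 0, -3]
  [-21, -23, -11, 0]
D(4):
  [0, -10, 2, -1]
  [-8, 0, 2, -1]
  [-10, -12, 0, -3]
  [-21, -23, -11, 0]
Answer: C*[0][3] = -1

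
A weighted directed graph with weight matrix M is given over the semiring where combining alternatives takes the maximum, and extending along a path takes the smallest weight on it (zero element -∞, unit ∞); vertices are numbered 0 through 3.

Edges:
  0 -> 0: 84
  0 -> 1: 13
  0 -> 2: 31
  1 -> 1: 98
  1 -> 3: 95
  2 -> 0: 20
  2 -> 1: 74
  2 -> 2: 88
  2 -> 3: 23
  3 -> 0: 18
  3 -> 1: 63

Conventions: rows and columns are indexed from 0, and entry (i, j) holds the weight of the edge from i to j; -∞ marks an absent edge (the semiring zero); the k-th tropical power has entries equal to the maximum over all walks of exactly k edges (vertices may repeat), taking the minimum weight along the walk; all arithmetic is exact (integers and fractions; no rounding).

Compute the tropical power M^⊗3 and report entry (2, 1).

M^⊗2:
  [84, 31, 31, 23]
  [18, 98, -∞, 95]
  [20, 74, 88, 74]
  [18, 63, 18, 63]
M^⊗3:
  [84, 31, 31, 31]
  [18, 98, 18, 95]
  [20, 74, 88, 74]
  [18, 63, 18, 63]
Key observation: the optimum is the walk 2->1->1->1, with weight 74 min 98 min 98 = 74.
Optimal value attained by: walk 2->1->1->1.
Answer: (M^⊗3)[2][1] = 74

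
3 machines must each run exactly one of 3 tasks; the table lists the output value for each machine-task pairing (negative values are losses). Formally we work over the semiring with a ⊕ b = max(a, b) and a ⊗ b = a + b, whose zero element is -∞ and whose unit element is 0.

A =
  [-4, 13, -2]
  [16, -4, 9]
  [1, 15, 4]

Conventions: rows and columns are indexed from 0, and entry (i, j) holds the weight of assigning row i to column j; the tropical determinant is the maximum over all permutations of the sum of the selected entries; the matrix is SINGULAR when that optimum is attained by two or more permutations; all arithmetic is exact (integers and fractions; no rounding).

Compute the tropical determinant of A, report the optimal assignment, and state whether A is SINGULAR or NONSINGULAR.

σ = (0, 1, 2): (-4) + (-4) + 4 = -4
σ = (0, 2, 1): (-4) + 9 + 15 = 20
σ = (1, 0, 2): 13 + 16 + 4 = 33
σ = (1, 2, 0): 13 + 9 + 1 = 23
σ = (2, 0, 1): (-2) + 16 + 15 = 29
σ = (2, 1, 0): (-2) + (-4) + 1 = -5
Optimal value attained by: σ = (1, 0, 2).
Answer: det⊕(A) = 33; verdict: NONSINGULAR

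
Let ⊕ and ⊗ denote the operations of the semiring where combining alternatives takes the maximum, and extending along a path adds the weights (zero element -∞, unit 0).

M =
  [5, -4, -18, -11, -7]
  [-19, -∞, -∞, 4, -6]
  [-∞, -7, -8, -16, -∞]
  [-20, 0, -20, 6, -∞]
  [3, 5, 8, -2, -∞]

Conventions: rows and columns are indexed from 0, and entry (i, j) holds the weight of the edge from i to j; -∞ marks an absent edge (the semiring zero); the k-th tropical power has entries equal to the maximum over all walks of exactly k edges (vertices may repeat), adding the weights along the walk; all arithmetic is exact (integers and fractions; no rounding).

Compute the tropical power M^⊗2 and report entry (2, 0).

M^⊗2:
  [10, 1, 1, 0, -2]
  [-3, 4, 2, 10, -26]
  [-26, -15, -16, -3, -13]
  [-14, 6, -14, 12, -6]
  [8, 1, 0, 9, -1]
Key observation: the optimum is the walk 2->1->0, with weight (-7) + (-19) = -26.
Optimal value attained by: walk 2->1->0.
Answer: (M^⊗2)[2][0] = -26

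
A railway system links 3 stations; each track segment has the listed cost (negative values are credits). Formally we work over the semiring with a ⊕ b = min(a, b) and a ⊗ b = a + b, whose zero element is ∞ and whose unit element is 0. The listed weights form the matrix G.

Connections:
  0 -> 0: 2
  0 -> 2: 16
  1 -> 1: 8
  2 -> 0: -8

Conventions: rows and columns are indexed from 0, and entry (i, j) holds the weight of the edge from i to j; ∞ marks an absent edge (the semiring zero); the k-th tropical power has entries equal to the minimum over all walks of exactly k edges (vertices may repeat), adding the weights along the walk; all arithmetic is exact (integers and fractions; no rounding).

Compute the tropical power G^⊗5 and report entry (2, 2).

G^⊗2:
  [4, ∞, 18]
  [∞, 16, ∞]
  [-6, ∞, 8]
G^⊗3:
  [6, ∞, 20]
  [∞, 24, ∞]
  [-4, ∞, 10]
G^⊗4:
  [8, ∞, 22]
  [∞, 32, ∞]
  [-2, ∞, 12]
G^⊗5:
  [10, ∞, 24]
  [∞, 40, ∞]
  [0, ∞, 14]
Key observation: the optimum is the walk 2->0->0->0->0->2, with weight (-8) + 2 + 2 + 2 + 16 = 14.
Optimal value attained by: walk 2->0->0->0->0->2.
Answer: (G^⊗5)[2][2] = 14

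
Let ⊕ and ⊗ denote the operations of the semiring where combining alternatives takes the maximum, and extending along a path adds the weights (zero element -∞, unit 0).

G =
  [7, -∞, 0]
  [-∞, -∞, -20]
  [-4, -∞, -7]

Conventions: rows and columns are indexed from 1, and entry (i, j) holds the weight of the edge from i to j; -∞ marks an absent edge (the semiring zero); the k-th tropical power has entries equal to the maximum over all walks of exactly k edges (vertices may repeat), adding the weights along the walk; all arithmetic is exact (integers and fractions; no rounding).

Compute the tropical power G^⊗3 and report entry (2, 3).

G^⊗2:
  [14, -∞, 7]
  [-24, -∞, -27]
  [3, -∞, -4]
G^⊗3:
  [21, -∞, 14]
  [-17, -∞, -24]
  [10, -∞, 3]
Key observation: the optimum is the walk 2->3->1->3, with weight (-20) + (-4) + 0 = -24.
Optimal value attained by: walk 2->3->1->3.
Answer: (G^⊗3)[2][3] = -24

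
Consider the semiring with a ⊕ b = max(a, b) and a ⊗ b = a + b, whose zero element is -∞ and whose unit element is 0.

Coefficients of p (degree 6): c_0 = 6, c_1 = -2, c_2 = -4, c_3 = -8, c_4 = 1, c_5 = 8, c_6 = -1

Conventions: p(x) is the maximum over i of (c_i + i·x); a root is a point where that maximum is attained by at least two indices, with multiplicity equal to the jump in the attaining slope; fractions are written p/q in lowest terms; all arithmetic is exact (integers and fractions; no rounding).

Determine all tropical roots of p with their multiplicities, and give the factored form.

hull edge (i=0, c=6) to (i=5, c=8): slope 2/5, span 5
hull edge (i=5, c=8) to (i=6, c=-1): slope -9, span 1
Factored form: p(x) = -1 ⊗ (x ⊕ (-2/5)) ⊗ (x ⊕ (-2/5)) ⊗ (x ⊕ (-2/5)) ⊗ (x ⊕ (-2/5)) ⊗ (x ⊕ (-2/5)) ⊗ (x ⊕ 9)
Answer: roots = -2/5 (mult 5), 9 (mult 1)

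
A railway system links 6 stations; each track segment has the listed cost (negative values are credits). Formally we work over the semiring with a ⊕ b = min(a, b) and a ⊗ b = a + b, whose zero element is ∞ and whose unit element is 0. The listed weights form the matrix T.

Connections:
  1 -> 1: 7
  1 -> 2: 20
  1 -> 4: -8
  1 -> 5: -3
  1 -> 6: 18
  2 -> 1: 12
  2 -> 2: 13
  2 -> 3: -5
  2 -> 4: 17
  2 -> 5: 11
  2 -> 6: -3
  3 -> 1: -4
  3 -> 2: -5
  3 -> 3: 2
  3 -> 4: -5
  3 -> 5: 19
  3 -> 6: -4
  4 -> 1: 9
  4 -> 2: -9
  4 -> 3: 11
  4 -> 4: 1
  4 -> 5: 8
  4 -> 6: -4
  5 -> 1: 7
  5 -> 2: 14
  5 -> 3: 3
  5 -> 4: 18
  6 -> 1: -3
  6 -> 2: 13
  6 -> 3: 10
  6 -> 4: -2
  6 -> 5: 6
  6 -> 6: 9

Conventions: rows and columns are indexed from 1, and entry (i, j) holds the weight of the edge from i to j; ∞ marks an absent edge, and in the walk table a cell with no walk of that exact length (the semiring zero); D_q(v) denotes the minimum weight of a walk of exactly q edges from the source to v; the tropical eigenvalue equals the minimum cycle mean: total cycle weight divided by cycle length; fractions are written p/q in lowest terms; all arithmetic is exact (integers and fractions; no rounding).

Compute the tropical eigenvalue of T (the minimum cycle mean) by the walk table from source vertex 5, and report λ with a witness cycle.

q=0: [∞, ∞, ∞, ∞, 0, ∞]
q=1: [7, 14, 3, 18, ∞, ∞]
q=2: [-1, -2, 5, -2, 4, -1]
q=3: [-4, -11, -7, -9, -4, -6]
q=4: [-11, -18, -16, -12, -7, -14]
q=5: [-20, -21, -23, -21, -14, -21]
q=6: [-27, -30, -26, -28, -23, -27]
Optimal cycle mean attained by: cycle 1->4->2->3->1, total (-8) + (-9) + (-5) + (-4), length 4.
Answer: λ = -13/2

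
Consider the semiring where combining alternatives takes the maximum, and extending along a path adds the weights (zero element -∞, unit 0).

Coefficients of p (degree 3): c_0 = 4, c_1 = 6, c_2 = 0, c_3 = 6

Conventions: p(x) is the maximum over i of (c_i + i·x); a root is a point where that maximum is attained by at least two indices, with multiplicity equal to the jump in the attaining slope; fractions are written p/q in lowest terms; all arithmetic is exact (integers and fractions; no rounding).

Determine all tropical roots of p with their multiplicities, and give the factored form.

hull edge (i=0, c=4) to (i=1, c=6): slope 2, span 1
hull edge (i=1, c=6) to (i=3, c=6): slope 0, span 2
Factored form: p(x) = 6 ⊗ (x ⊕ (-2)) ⊗ (x ⊕ 0) ⊗ (x ⊕ 0)
Answer: roots = -2 (mult 1), 0 (mult 2)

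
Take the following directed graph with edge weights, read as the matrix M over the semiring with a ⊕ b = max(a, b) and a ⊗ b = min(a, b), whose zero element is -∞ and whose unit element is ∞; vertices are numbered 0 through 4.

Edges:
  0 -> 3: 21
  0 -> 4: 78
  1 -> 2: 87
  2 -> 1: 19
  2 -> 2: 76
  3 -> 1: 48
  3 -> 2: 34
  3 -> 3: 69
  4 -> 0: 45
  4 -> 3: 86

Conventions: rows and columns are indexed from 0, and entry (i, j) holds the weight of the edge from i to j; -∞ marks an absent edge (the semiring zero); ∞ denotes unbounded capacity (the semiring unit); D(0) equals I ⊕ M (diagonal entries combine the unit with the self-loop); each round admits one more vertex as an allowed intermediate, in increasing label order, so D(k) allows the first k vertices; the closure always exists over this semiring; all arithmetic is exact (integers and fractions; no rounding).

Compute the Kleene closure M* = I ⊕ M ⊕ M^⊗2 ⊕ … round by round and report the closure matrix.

D(0):
  [∞, -∞, -∞, 21, 78]
  [-∞, ∞, 87, -∞, -∞]
  [-∞, 19, ∞, -∞, -∞]
  [-∞, 48, 34, ∞, -∞]
  [45, -∞, -∞, 86, ∞]
D(1):
  [∞, -∞, -∞, 21, 78]
  [-∞, ∞, 87, -∞, -∞]
  [-∞, 19, ∞, -∞, -∞]
  [-∞, 48, 34, ∞, -∞]
  [45, -∞, -∞, 86, ∞]
D(2):
  [∞, -∞, -∞, 21, 78]
  [-∞, ∞, 87, -∞, -∞]
  [-∞, 19, ∞, -∞, -∞]
  [-∞, 48, 48, ∞, -∞]
  [45, -∞, -∞, 86, ∞]
D(3):
  [∞, -∞, -∞, 21, 78]
  [-∞, ∞, 87, -∞, -∞]
  [-∞, 19, ∞, -∞, -∞]
  [-∞, 48, 48, ∞, -∞]
  [45, -∞, -∞, 86, ∞]
D(4):
  [∞, 21, 21, 21, 78]
  [-∞, ∞, 87, -∞, -∞]
  [-∞, 19, ∞, -∞, -∞]
  [-∞, 48, 48, ∞, -∞]
  [45, 48, 48, 86, ∞]
D(5):
  [∞, 48, 48, 78, 78]
  [-∞, ∞, 87, -∞, -∞]
  [-∞, 19, ∞, -∞, -∞]
  [-∞, 48, 48, ∞, -∞]
  [45, 48, 48, 86, ∞]
Answer: M* = [[∞, 48, 48, 78, 78], [-∞, ∞, 87, -∞, -∞], [-∞, 19, ∞, -∞, -∞], [-∞, 48, 48, ∞, -∞], [45, 48, 48, 86, ∞]]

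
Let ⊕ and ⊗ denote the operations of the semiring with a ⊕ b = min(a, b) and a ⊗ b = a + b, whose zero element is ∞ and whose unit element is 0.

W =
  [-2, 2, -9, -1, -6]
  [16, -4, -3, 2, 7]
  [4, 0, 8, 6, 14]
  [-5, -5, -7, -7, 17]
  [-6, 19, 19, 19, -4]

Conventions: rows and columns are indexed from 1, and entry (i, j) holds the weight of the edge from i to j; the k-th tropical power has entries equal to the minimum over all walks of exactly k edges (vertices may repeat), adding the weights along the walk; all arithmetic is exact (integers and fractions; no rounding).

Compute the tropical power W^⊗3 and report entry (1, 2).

W^⊗2:
  [-12, -9, -11, -8, -10]
  [-3, -8, -7, -5, 3]
  [1, -4, -5, -1, -2]
  [-12, -12, -14, -14, -11]
  [-10, -4, -15, -7, -12]
W^⊗3:
  [-16, -13, -21, -15, -18]
  [-10, -12, -12, -12, -9]
  [-8, -8, -8, -8, -6]
  [-19, -19, -21, -21, -18]
  [-18, -15, -19, -14, -16]
Key observation: the optimum is the walk 1->3->2->2, with weight (-9) + 0 + (-4) = -13.
Optimal value attained by: walk 1->3->2->2.
Answer: (W^⊗3)[1][2] = -13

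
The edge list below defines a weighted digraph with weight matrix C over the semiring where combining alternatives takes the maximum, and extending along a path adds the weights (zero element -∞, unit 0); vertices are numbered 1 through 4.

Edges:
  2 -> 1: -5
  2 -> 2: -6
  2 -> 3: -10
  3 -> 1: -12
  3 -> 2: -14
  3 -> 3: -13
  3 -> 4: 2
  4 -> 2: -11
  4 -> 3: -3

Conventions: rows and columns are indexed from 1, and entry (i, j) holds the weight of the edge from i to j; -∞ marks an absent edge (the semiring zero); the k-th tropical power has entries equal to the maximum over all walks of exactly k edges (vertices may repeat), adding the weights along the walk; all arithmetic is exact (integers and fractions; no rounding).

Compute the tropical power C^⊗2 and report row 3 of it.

C^⊗2:
  [-∞, -∞, -∞, -∞]
  [-11, -12, -16, -8]
  [-19, -9, -1, -11]
  [-15, -17, -16, -1]
Answer: row 3 of C^⊗2 = [-19, -9, -1, -11]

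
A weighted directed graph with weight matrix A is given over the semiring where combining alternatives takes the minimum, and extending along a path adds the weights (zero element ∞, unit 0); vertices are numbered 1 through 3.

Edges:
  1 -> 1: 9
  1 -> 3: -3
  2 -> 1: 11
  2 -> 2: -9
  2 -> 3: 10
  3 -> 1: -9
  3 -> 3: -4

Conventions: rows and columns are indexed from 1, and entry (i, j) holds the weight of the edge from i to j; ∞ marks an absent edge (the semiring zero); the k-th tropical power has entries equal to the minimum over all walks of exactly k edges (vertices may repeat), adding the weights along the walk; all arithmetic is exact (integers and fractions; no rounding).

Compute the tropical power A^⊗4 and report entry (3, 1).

A^⊗2:
  [-12, ∞, -7]
  [1, -18, 1]
  [-13, ∞, -12]
A^⊗3:
  [-16, ∞, -15]
  [-8, -27, -8]
  [-21, ∞, -16]
A^⊗4:
  [-24, ∞, -19]
  [-17, -36, -17]
  [-25, ∞, -24]
Key observation: the optimum is the walk 3->1->3->3->1, with weight (-9) + (-3) + (-4) + (-9) = -25.
Optimal value attained by: walk 3->1->3->3->1.
Answer: (A^⊗4)[3][1] = -25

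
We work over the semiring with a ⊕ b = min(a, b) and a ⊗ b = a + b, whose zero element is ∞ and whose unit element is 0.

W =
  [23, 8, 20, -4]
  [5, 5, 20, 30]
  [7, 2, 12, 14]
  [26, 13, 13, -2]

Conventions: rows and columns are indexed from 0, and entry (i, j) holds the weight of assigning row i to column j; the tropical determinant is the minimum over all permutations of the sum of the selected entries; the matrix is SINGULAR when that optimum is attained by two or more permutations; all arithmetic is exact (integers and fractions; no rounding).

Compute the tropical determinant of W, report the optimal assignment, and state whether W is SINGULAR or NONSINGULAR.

σ = (0, 1, 2, 3): 23 + 5 + 12 + (-2) = 38
σ = (0, 1, 3, 2): 23 + 5 + 14 + 13 = 55
σ = (0, 2, 1, 3): 23 + 20 + 2 + (-2) = 43
σ = (0, 2, 3, 1): 23 + 20 + 14 + 13 = 70
σ = (0, 3, 1, 2): 23 + 30 + 2 + 13 = 68
σ = (0, 3, 2, 1): 23 + 30 + 12 + 13 = 78
σ = (1, 0, 2, 3): 8 + 5 + 12 + (-2) = 23
σ = (1, 0, 3, 2): 8 + 5 + 14 + 13 = 40
σ = (1, 2, 0, 3): 8 + 20 + 7 + (-2) = 33
σ = (1, 2, 3, 0): 8 + 20 + 14 + 26 = 68
σ = (1, 3, 0, 2): 8 + 30 + 7 + 13 = 58
σ = (1, 3, 2, 0): 8 + 30 + 12 + 26 = 76
σ = (2, 0, 1, 3): 20 + 5 + 2 + (-2) = 25
σ = (2, 0, 3, 1): 20 + 5 + 14 + 13 = 52
σ = (2, 1, 0, 3): 20 + 5 + 7 + (-2) = 30
σ = (2, 1, 3, 0): 20 + 5 + 14 + 26 = 65
σ = (2, 3, 0, 1): 20 + 30 + 7 + 13 = 70
σ = (2, 3, 1, 0): 20 + 30 + 2 + 26 = 78
σ = (3, 0, 1, 2): (-4) + 5 + 2 + 13 = 16
σ = (3, 0, 2, 1): (-4) + 5 + 12 + 13 = 26
σ = (3, 1, 0, 2): (-4) + 5 + 7 + 13 = 21
σ = (3, 1, 2, 0): (-4) + 5 + 12 + 26 = 39
σ = (3, 2, 0, 1): (-4) + 20 + 7 + 13 = 36
σ = (3, 2, 1, 0): (-4) + 20 + 2 + 26 = 44
Optimal value attained by: σ = (3, 0, 1, 2).
Answer: det⊕(W) = 16; verdict: NONSINGULAR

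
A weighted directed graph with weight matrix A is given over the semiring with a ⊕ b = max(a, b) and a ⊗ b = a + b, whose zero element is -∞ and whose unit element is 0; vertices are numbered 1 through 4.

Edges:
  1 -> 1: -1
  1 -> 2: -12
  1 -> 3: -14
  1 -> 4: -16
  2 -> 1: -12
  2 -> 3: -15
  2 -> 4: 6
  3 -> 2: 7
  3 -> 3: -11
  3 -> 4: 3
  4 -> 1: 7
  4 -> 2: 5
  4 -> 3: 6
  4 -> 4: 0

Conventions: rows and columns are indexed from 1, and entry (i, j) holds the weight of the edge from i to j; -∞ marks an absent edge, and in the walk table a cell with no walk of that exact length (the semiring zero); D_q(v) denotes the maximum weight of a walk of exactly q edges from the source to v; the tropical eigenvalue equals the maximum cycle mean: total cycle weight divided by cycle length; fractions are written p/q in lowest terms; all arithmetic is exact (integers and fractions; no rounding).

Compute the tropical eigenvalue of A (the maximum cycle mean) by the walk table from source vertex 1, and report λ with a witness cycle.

q=0: [0, -∞, -∞, -∞]
q=1: [-1, -12, -14, -16]
q=2: [-2, -7, -10, -6]
q=3: [1, -1, 0, -1]
q=4: [6, 7, 5, 5]
Optimal cycle mean attained by: cycle 2->4->3->2, total 6 + 6 + 7, length 3.
Answer: λ = 19/3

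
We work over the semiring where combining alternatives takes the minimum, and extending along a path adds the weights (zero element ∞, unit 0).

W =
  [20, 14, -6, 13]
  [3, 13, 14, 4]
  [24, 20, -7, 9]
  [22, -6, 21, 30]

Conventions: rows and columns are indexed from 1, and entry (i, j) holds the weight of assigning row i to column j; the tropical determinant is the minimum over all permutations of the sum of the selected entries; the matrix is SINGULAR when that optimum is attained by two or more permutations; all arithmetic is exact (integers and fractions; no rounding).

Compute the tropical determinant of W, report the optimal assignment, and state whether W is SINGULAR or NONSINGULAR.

σ = (1, 2, 3, 4): 20 + 13 + (-7) + 30 = 56
σ = (1, 2, 4, 3): 20 + 13 + 9 + 21 = 63
σ = (1, 3, 2, 4): 20 + 14 + 20 + 30 = 84
σ = (1, 3, 4, 2): 20 + 14 + 9 + (-6) = 37
σ = (1, 4, 2, 3): 20 + 4 + 20 + 21 = 65
σ = (1, 4, 3, 2): 20 + 4 + (-7) + (-6) = 11
σ = (2, 1, 3, 4): 14 + 3 + (-7) + 30 = 40
σ = (2, 1, 4, 3): 14 + 3 + 9 + 21 = 47
σ = (2, 3, 1, 4): 14 + 14 + 24 + 30 = 82
σ = (2, 3, 4, 1): 14 + 14 + 9 + 22 = 59
σ = (2, 4, 1, 3): 14 + 4 + 24 + 21 = 63
σ = (2, 4, 3, 1): 14 + 4 + (-7) + 22 = 33
σ = (3, 1, 2, 4): (-6) + 3 + 20 + 30 = 47
σ = (3, 1, 4, 2): (-6) + 3 + 9 + (-6) = 0
σ = (3, 2, 1, 4): (-6) + 13 + 24 + 30 = 61
σ = (3, 2, 4, 1): (-6) + 13 + 9 + 22 = 38
σ = (3, 4, 1, 2): (-6) + 4 + 24 + (-6) = 16
σ = (3, 4, 2, 1): (-6) + 4 + 20 + 22 = 40
σ = (4, 1, 2, 3): 13 + 3 + 20 + 21 = 57
σ = (4, 1, 3, 2): 13 + 3 + (-7) + (-6) = 3
σ = (4, 2, 1, 3): 13 + 13 + 24 + 21 = 71
σ = (4, 2, 3, 1): 13 + 13 + (-7) + 22 = 41
σ = (4, 3, 1, 2): 13 + 14 + 24 + (-6) = 45
σ = (4, 3, 2, 1): 13 + 14 + 20 + 22 = 69
Optimal value attained by: σ = (3, 1, 4, 2).
Answer: det⊕(W) = 0; verdict: NONSINGULAR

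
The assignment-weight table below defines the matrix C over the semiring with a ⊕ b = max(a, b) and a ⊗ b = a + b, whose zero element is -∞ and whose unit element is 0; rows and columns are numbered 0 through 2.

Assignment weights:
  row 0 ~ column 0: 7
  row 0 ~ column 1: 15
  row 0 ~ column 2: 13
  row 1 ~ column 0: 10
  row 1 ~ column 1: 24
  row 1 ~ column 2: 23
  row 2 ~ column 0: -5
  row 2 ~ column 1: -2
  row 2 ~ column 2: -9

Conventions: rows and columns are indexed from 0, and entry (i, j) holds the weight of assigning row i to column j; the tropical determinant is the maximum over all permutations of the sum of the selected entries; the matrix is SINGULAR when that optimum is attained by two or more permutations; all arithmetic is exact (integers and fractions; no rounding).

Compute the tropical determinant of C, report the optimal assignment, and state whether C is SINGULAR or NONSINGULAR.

σ = (0, 1, 2): 7 + 24 + (-9) = 22
σ = (0, 2, 1): 7 + 23 + (-2) = 28
σ = (1, 0, 2): 15 + 10 + (-9) = 16
σ = (1, 2, 0): 15 + 23 + (-5) = 33
σ = (2, 0, 1): 13 + 10 + (-2) = 21
σ = (2, 1, 0): 13 + 24 + (-5) = 32
Optimal value attained by: σ = (1, 2, 0).
Answer: det⊕(C) = 33; verdict: NONSINGULAR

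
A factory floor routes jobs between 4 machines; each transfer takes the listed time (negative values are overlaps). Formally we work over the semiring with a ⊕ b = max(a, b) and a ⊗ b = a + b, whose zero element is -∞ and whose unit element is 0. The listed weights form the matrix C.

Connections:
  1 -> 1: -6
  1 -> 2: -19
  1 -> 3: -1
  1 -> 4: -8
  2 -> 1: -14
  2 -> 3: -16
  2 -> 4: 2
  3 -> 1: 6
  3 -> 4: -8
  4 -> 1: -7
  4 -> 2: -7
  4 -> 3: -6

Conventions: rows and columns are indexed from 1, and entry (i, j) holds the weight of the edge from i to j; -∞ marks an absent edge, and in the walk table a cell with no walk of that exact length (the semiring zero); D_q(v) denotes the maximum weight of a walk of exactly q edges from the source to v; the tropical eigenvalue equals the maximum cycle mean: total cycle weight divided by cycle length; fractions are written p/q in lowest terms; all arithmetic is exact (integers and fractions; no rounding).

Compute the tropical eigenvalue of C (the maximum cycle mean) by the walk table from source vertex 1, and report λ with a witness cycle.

q=0: [0, -∞, -∞, -∞]
q=1: [-6, -19, -1, -8]
q=2: [5, -15, -7, -9]
q=3: [-1, -14, 4, -3]
q=4: [10, -10, -2, -4]
Optimal cycle mean attained by: cycle 1->3->1, total (-1) + 6, length 2.
Answer: λ = 5/2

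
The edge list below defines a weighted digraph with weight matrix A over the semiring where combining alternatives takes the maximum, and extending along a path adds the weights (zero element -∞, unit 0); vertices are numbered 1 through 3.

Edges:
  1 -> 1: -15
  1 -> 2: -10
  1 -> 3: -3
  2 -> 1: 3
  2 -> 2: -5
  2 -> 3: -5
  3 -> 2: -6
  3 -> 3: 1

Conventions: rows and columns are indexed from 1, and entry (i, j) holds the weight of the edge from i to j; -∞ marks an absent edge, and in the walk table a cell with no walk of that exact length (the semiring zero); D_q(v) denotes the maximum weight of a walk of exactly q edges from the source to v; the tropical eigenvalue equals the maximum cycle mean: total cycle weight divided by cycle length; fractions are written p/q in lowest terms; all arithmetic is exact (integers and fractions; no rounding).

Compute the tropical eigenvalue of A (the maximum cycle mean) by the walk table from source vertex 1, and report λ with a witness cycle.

q=0: [0, -∞, -∞]
q=1: [-15, -10, -3]
q=2: [-7, -9, -2]
q=3: [-6, -8, -1]
Optimal cycle mean attained by: cycle 3->3, total 1, length 1.
Answer: λ = 1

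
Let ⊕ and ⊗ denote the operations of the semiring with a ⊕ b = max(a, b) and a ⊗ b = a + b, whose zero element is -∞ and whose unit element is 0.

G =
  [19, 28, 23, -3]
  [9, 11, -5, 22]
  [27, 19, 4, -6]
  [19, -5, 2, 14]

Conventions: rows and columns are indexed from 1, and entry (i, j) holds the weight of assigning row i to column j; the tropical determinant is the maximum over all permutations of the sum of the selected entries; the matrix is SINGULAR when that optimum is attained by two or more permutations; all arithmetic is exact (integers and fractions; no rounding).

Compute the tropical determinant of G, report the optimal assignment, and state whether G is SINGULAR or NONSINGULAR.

σ = (1, 2, 3, 4): 19 + 11 + 4 + 14 = 48
σ = (1, 2, 4, 3): 19 + 11 + (-6) + 2 = 26
σ = (1, 3, 2, 4): 19 + (-5) + 19 + 14 = 47
σ = (1, 3, 4, 2): 19 + (-5) + (-6) + (-5) = 3
σ = (1, 4, 2, 3): 19 + 22 + 19 + 2 = 62
σ = (1, 4, 3, 2): 19 + 22 + 4 + (-5) = 40
σ = (2, 1, 3, 4): 28 + 9 + 4 + 14 = 55
σ = (2, 1, 4, 3): 28 + 9 + (-6) + 2 = 33
σ = (2, 3, 1, 4): 28 + (-5) + 27 + 14 = 64
σ = (2, 3, 4, 1): 28 + (-5) + (-6) + 19 = 36
σ = (2, 4, 1, 3): 28 + 22 + 27 + 2 = 79
σ = (2, 4, 3, 1): 28 + 22 + 4 + 19 = 73
σ = (3, 1, 2, 4): 23 + 9 + 19 + 14 = 65
σ = (3, 1, 4, 2): 23 + 9 + (-6) + (-5) = 21
σ = (3, 2, 1, 4): 23 + 11 + 27 + 14 = 75
σ = (3, 2, 4, 1): 23 + 11 + (-6) + 19 = 47
σ = (3, 4, 1, 2): 23 + 22 + 27 + (-5) = 67
σ = (3, 4, 2, 1): 23 + 22 + 19 + 19 = 83
σ = (4, 1, 2, 3): (-3) + 9 + 19 + 2 = 27
σ = (4, 1, 3, 2): (-3) + 9 + 4 + (-5) = 5
σ = (4, 2, 1, 3): (-3) + 11 + 27 + 2 = 37
σ = (4, 2, 3, 1): (-3) + 11 + 4 + 19 = 31
σ = (4, 3, 1, 2): (-3) + (-5) + 27 + (-5) = 14
σ = (4, 3, 2, 1): (-3) + (-5) + 19 + 19 = 30
Optimal value attained by: σ = (3, 4, 2, 1).
Answer: det⊕(G) = 83; verdict: NONSINGULAR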